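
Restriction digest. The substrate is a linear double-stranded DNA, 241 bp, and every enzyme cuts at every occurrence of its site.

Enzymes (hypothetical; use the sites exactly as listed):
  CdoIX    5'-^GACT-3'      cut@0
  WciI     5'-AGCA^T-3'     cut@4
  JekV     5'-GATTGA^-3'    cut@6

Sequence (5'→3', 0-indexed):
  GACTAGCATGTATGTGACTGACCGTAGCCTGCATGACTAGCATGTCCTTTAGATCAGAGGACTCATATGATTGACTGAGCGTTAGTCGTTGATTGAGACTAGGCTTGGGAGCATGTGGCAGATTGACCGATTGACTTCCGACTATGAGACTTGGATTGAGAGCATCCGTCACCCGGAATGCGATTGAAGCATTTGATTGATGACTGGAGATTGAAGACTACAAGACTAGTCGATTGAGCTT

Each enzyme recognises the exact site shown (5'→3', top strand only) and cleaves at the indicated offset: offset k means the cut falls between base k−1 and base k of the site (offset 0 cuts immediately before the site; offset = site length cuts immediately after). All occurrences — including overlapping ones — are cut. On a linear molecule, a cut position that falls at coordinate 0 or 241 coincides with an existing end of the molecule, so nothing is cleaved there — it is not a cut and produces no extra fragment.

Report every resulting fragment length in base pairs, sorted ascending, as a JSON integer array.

Per-enzyme occurrences:
  CdoIX GACT/0: at [0, 15, 34, 59, 72, 96, 132, 139, 147, 201, 215, 223] ⇒ [15, 34, 59, 72, 96, 132, 139, 147, 201, 215, 223] (position 0 is a terminus of the linear molecule — no cut)
  WciI AGCAT/4: at [4, 38, 109, 160, 187] ⇒ [8, 42, 113, 164, 191]
  JekV GATTGA/6: at [68, 90, 120, 128, 153, 181, 194, 208, 231] ⇒ [74, 96, 126, 134, 159, 187, 200, 214, 237]

Pooled cuts: [8, 15, 34, 42, 59, 72, 74, 96, 113, 126, 132, 134, 139, 147, 159, 164, 187, 191, 200, 201, 214, 215, 223, 237]

Fragment lengths:
  [0,8): 8 bp
  [8,15): 7 bp
  [15,34): 19 bp
  [34,42): 8 bp
  [42,59): 17 bp
  [59,72): 13 bp
  [72,74): 2 bp
  [74,96): 22 bp
  [96,113): 17 bp
  [113,126): 13 bp
  [126,132): 6 bp
  [132,134): 2 bp
  [134,139): 5 bp
  [139,147): 8 bp
  [147,159): 12 bp
  [159,164): 5 bp
  [164,187): 23 bp
  [187,191): 4 bp
  [191,200): 9 bp
  [200,201): 1 bp
  [201,214): 13 bp
  [214,215): 1 bp
  [215,223): 8 bp
  [223,237): 14 bp
  [237,241): 4 bp

[1,1,2,2,4,4,5,5,6,7,8,8,8,8,9,12,13,13,13,14,17,17,19,22,23]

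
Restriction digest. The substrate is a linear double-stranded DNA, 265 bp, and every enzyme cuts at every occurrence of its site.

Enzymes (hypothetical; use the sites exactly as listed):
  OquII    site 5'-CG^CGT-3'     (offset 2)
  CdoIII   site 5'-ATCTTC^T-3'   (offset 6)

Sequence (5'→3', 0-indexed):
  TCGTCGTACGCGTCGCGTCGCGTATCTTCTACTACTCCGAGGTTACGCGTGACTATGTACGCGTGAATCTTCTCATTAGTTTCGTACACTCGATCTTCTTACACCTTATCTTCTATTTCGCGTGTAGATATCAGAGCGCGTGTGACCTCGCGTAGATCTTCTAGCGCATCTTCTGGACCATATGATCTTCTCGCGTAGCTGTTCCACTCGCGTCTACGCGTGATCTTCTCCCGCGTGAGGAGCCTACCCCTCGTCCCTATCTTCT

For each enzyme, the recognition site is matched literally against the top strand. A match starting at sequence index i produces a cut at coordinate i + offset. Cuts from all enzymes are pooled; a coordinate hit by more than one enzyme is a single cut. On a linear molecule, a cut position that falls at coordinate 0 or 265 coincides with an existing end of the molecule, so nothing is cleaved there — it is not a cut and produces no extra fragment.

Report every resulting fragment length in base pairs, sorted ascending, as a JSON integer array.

[1,3,5,5,5,7,8,9,10,10,11,11,12,12,14,15,17,17,18,18,26,31]

Site scan:
  OquII CGCGT/2: at [8, 13, 18, 45, 59, 118, 136, 148, 191, 208, 216, 231] ⇒ [10, 15, 20, 47, 61, 120, 138, 150, 193, 210, 218, 233]
  CdoIII ATCTTCT/6: at [23, 66, 92, 107, 155, 167, 184, 222, 258] ⇒ [29, 72, 98, 113, 161, 173, 190, 228, 264]

Pooled cuts: [10, 15, 20, 29, 47, 61, 72, 98, 113, 120, 138, 150, 161, 173, 190, 193, 210, 218, 228, 233, 264]

Fragments:
  [0,10): 10 bp
  [10,15): 5 bp
  [15,20): 5 bp
  [20,29): 9 bp
  [29,47): 18 bp
  [47,61): 14 bp
  [61,72): 11 bp
  [72,98): 26 bp
  [98,113): 15 bp
  [113,120): 7 bp
  [120,138): 18 bp
  [138,150): 12 bp
  [150,161): 11 bp
  [161,173): 12 bp
  [173,190): 17 bp
  [190,193): 3 bp
  [193,210): 17 bp
  [210,218): 8 bp
  [218,228): 10 bp
  [228,233): 5 bp
  [233,264): 31 bp
  [264,265): 1 bp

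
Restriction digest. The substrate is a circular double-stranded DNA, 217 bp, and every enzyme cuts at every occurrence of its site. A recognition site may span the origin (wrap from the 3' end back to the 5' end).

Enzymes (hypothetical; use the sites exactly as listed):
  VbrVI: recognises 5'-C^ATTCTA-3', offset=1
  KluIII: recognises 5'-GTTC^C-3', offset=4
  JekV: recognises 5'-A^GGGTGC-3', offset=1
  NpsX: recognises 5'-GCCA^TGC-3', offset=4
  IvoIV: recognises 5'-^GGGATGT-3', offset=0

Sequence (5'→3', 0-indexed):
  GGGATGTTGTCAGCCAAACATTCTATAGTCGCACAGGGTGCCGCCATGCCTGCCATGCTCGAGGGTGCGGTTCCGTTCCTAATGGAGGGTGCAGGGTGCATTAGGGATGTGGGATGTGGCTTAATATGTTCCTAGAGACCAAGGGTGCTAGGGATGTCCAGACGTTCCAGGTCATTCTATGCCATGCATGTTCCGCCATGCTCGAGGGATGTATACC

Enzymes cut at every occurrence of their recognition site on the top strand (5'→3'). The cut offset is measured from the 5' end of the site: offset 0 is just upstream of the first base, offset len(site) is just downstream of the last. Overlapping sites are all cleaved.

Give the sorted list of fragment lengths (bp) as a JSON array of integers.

Site scan:
  VbrVI (CATTCTA, off=1): starts [18, 172] → cuts [19, 173]
  KluIII (GTTCC, off=4): starts [69, 74, 127, 163, 189] → cuts [73, 78, 131, 167, 193]
  JekV (AGGGTGC, off=1): starts [34, 61, 85, 92, 141] → cuts [35, 62, 86, 93, 142]
  NpsX (GCCATGC, off=4): starts [42, 51, 180, 194] → cuts [46, 55, 184, 198]
  IvoIV (GGGATGT, off=0): starts [0, 103, 110, 150, 205] → cuts [0, 103, 110, 150, 205]

Pooled cuts: [0, 19, 35, 46, 55, 62, 73, 78, 86, 93, 103, 110, 131, 142, 150, 167, 173, 184, 193, 198, 205]

Fragment lengths:
  0→19: 19 bp
  19→35: 16 bp
  35→46: 11 bp
  46→55: 9 bp
  55→62: 7 bp
  62→73: 11 bp
  73→78: 5 bp
  78→86: 8 bp
  86→93: 7 bp
  93→103: 10 bp
  103→110: 7 bp
  110→131: 21 bp
  131→142: 11 bp
  142→150: 8 bp
  150→167: 17 bp
  167→173: 6 bp
  173→184: 11 bp
  184→193: 9 bp
  193→198: 5 bp
  198→205: 7 bp
  205→0 (wrap): 217-205+0 = 12 bp

[5,5,6,7,7,7,7,8,8,9,9,10,11,11,11,11,12,16,17,19,21]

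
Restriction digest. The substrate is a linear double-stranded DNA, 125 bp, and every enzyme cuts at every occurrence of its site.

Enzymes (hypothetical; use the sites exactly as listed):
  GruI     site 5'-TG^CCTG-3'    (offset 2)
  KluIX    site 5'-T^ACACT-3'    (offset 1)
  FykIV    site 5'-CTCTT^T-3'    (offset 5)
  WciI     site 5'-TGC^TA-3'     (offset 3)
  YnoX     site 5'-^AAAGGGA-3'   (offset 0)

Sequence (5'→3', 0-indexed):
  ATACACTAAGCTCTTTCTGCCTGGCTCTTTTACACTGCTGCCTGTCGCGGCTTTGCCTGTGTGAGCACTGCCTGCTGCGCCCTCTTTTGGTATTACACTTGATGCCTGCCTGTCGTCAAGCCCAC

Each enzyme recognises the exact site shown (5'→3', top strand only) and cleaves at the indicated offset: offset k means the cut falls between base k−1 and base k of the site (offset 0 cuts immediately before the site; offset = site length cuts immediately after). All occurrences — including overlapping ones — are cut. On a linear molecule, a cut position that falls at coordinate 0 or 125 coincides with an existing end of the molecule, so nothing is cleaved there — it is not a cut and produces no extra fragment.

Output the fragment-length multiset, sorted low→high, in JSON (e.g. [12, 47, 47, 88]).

[2,2,4,4,8,9,10,10,13,15,15,16,17]

Site scan:
  GruI TGCCTG/2: at [17, 38, 53, 68, 102, 106] ⇒ [19, 40, 55, 70, 104, 108]
  KluIX TACACT/1: at [1, 30, 93] ⇒ [2, 31, 94]
  FykIV CTCTTT/5: at [10, 24, 81] ⇒ [15, 29, 86]
  WciI (TGCTA, off=3): no sites
  YnoX (AAAGGGA, off=0): no sites

All cut coordinates (distinct, sorted): [2, 15, 19, 29, 31, 40, 55, 70, 86, 94, 104, 108]

Fragments:
  [0,2): 2 bp
  [2,15): 13 bp
  [15,19): 4 bp
  [19,29): 10 bp
  [29,31): 2 bp
  [31,40): 9 bp
  [40,55): 15 bp
  [55,70): 15 bp
  [70,86): 16 bp
  [86,94): 8 bp
  [94,104): 10 bp
  [104,108): 4 bp
  [108,125): 17 bp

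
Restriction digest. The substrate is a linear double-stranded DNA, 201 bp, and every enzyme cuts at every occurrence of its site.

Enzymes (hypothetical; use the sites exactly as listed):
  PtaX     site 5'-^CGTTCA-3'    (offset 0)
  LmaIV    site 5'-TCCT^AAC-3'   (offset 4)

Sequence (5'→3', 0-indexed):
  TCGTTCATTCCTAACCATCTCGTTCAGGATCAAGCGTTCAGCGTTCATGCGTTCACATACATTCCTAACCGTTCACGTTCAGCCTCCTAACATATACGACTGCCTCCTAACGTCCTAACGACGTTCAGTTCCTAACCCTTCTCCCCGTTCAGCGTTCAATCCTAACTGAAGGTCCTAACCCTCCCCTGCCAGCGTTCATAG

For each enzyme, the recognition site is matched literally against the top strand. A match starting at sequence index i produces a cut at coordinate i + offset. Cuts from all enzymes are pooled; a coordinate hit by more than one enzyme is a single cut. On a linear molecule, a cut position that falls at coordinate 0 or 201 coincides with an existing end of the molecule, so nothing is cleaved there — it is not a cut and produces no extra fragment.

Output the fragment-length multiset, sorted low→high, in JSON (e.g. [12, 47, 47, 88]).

[1,3,5,6,7,7,8,8,8,9,11,11,12,12,13,13,14,16,17,20]

Scan for sites:
  PtaX (CGTTCA, off=0): starts [1, 20, 34, 41, 49, 69, 75, 121, 145, 152, 192] → cuts [1, 20, 34, 41, 49, 69, 75, 121, 145, 152, 192]
  LmaIV (TCCTAAC, off=4): starts [8, 62, 84, 104, 112, 129, 159, 172] → cuts [12, 66, 88, 108, 116, 133, 163, 176]

All cut coordinates (distinct, sorted): [1, 12, 20, 34, 41, 49, 66, 69, 75, 88, 108, 116, 121, 133, 145, 152, 163, 176, 192]

Fragments:
  [0,1): 1 bp
  [1,12): 11 bp
  [12,20): 8 bp
  [20,34): 14 bp
  [34,41): 7 bp
  [41,49): 8 bp
  [49,66): 17 bp
  [66,69): 3 bp
  [69,75): 6 bp
  [75,88): 13 bp
  [88,108): 20 bp
  [108,116): 8 bp
  [116,121): 5 bp
  [121,133): 12 bp
  [133,145): 12 bp
  [145,152): 7 bp
  [152,163): 11 bp
  [163,176): 13 bp
  [176,192): 16 bp
  [192,201): 9 bp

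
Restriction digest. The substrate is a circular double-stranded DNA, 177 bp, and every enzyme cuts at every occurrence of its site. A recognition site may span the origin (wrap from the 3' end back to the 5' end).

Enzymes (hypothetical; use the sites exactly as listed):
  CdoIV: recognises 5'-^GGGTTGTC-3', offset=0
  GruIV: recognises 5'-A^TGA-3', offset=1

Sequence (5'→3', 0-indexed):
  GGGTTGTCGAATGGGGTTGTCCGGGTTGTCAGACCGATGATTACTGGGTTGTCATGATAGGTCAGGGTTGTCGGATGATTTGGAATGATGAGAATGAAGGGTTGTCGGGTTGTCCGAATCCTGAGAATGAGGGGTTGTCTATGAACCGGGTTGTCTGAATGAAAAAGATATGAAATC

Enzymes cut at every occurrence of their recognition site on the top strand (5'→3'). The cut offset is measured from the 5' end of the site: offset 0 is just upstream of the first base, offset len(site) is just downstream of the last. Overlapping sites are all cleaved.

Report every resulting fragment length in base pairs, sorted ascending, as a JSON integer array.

[3,4,4,6,6,7,8,8,9,9,10,10,10,11,11,12,13,15,21]

Scan for sites:
  CdoIV GGGTTGTC/0: at [0, 13, 22, 45, 64, 98, 106, 131, 147] ⇒ [0, 13, 22, 45, 64, 98, 106, 131, 147]
  GruIV ATGA/1: at [36, 53, 74, 84, 87, 93, 126, 140, 158, 169] ⇒ [37, 54, 75, 85, 88, 94, 127, 141, 159, 170]

All cut coordinates (distinct, sorted): [0, 13, 22, 37, 45, 54, 64, 75, 85, 88, 94, 98, 106, 127, 131, 141, 147, 159, 170]

Fragments:
  0→13: 13 bp
  13→22: 9 bp
  22→37: 15 bp
  37→45: 8 bp
  45→54: 9 bp
  54→64: 10 bp
  64→75: 11 bp
  75→85: 10 bp
  85→88: 3 bp
  88→94: 6 bp
  94→98: 4 bp
  98→106: 8 bp
  106→127: 21 bp
  127→131: 4 bp
  131→141: 10 bp
  141→147: 6 bp
  147→159: 12 bp
  159→170: 11 bp
  170→0 (wrap): 177-170+0 = 7 bp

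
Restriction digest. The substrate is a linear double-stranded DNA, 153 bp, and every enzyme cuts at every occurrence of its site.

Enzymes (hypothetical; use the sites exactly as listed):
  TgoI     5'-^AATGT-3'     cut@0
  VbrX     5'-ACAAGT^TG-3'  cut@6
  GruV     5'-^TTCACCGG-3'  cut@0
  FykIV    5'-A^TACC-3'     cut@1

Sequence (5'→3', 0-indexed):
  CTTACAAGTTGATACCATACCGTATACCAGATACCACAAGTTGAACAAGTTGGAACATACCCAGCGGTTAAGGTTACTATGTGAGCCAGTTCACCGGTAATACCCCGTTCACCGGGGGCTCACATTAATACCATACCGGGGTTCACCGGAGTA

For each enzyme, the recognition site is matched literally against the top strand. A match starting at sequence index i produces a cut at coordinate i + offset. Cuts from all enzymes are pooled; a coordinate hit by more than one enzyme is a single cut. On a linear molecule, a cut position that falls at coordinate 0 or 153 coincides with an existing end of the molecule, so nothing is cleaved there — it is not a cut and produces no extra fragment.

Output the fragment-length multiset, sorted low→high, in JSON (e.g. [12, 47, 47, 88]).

Per-enzyme occurrences:
  TgoI (AATGT, off=0): no sites
  VbrX ACAAGTTG/6: at [3, 35, 44] ⇒ [9, 41, 50]
  GruV TTCACCGG/0: at [89, 107, 141] ⇒ [89, 107, 141]
  FykIV ATACC/1: at [11, 16, 23, 30, 56, 99, 127, 132] ⇒ [12, 17, 24, 31, 57, 100, 128, 133]

Pooled cuts: [9, 12, 17, 24, 31, 41, 50, 57, 89, 100, 107, 128, 133, 141]

Fragment lengths:
  [0,9): 9 bp
  [9,12): 3 bp
  [12,17): 5 bp
  [17,24): 7 bp
  [24,31): 7 bp
  [31,41): 10 bp
  [41,50): 9 bp
  [50,57): 7 bp
  [57,89): 32 bp
  [89,100): 11 bp
  [100,107): 7 bp
  [107,128): 21 bp
  [128,133): 5 bp
  [133,141): 8 bp
  [141,153): 12 bp

[3,5,5,7,7,7,7,8,9,9,10,11,12,21,32]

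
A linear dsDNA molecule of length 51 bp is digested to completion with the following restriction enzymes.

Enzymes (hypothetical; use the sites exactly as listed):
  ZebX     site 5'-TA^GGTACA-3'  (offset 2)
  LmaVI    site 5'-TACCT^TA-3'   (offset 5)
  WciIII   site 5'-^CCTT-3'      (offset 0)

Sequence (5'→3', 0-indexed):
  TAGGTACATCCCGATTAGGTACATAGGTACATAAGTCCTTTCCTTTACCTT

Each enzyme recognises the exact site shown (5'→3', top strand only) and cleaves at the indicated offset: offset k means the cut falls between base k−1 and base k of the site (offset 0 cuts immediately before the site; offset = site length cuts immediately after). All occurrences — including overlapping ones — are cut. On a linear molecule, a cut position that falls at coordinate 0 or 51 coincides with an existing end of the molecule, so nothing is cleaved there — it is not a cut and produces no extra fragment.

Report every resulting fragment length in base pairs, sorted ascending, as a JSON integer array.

[2,4,5,6,8,11,15]

Per-enzyme occurrences:
  ZebX (TAGGTACA, off=2): starts [0, 15, 23] → cuts [2, 17, 25]
  LmaVI (TACCTTA, off=5): no sites
  WciIII (CCTT, off=0): starts [36, 41, 47] → cuts [36, 41, 47]

All cut coordinates (distinct, sorted): [2, 17, 25, 36, 41, 47]

Fragments:
  [0,2): 2 bp
  [2,17): 15 bp
  [17,25): 8 bp
  [25,36): 11 bp
  [36,41): 5 bp
  [41,47): 6 bp
  [47,51): 4 bp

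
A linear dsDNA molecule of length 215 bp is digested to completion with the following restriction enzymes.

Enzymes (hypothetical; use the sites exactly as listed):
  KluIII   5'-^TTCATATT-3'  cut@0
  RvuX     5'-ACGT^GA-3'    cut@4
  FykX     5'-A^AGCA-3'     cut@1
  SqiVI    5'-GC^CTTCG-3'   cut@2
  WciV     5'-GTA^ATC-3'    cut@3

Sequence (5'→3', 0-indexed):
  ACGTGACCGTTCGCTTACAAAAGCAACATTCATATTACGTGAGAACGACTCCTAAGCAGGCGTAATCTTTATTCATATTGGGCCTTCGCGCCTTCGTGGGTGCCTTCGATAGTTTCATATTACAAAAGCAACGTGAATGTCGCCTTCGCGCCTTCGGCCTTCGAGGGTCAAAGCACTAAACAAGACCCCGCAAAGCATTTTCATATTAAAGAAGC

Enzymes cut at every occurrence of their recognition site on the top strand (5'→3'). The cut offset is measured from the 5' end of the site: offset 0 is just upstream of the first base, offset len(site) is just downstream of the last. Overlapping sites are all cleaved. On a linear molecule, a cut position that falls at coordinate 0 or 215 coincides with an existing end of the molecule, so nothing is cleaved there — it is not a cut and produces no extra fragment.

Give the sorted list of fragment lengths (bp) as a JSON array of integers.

Scan for sites:
  KluIII (TTCATATT, off=0): starts [28, 71, 113, 199] → cuts [28, 71, 113, 199]
  RvuX (ACGTGA, off=4): starts [0, 36, 130] → cuts [4, 40, 134]
  FykX (AAGCA, off=1): starts [20, 53, 125, 170, 192] → cuts [21, 54, 126, 171, 193]
  SqiVI (GCCTTCG, off=2): starts [81, 89, 101, 141, 149, 156] → cuts [83, 91, 103, 143, 151, 158]
  WciV (GTAATC, off=3): starts [61] → cuts [64]

Pooled cuts: [4, 21, 28, 40, 54, 64, 71, 83, 91, 103, 113, 126, 134, 143, 151, 158, 171, 193, 199]

Fragments:
  [0,4): 4 bp
  [4,21): 17 bp
  [21,28): 7 bp
  [28,40): 12 bp
  [40,54): 14 bp
  [54,64): 10 bp
  [64,71): 7 bp
  [71,83): 12 bp
  [83,91): 8 bp
  [91,103): 12 bp
  [103,113): 10 bp
  [113,126): 13 bp
  [126,134): 8 bp
  [134,143): 9 bp
  [143,151): 8 bp
  [151,158): 7 bp
  [158,171): 13 bp
  [171,193): 22 bp
  [193,199): 6 bp
  [199,215): 16 bp

[4,6,7,7,7,8,8,8,9,10,10,12,12,12,13,13,14,16,17,22]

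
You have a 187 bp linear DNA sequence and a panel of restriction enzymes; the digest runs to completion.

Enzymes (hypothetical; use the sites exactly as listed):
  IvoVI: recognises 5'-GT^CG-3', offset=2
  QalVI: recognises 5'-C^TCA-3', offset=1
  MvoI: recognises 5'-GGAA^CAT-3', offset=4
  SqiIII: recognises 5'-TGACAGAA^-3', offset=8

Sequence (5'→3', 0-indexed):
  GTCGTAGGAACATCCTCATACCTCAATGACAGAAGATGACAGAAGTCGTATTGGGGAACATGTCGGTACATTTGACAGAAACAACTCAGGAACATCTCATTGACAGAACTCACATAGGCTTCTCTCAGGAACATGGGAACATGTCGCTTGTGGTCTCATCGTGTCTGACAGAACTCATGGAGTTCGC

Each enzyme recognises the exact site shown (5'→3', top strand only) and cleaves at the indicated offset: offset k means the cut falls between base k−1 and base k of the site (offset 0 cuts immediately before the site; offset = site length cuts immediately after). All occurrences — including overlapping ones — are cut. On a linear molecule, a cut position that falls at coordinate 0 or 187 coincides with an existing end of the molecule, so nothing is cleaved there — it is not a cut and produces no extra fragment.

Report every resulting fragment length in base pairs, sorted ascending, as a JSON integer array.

Site scan:
  IvoVI (GTCG, off=2): starts [0, 44, 61, 142] → cuts [2, 46, 63, 144]
  QalVI (CTCA, off=1): starts [14, 21, 84, 95, 108, 123, 154, 173] → cuts [15, 22, 85, 96, 109, 124, 155, 174]
  MvoI (GGAACAT, off=4): starts [6, 54, 88, 127, 135] → cuts [10, 58, 92, 131, 139]
  SqiIII (TGACAGAA, off=8): starts [26, 36, 72, 100, 165] → cuts [34, 44, 80, 108, 173]

All cut coordinates (distinct, sorted): [2, 10, 15, 22, 34, 44, 46, 58, 63, 80, 85, 92, 96, 108, 109, 124, 131, 139, 144, 155, 173, 174]

Fragments:
  [0,2): 2 bp
  [2,10): 8 bp
  [10,15): 5 bp
  [15,22): 7 bp
  [22,34): 12 bp
  [34,44): 10 bp
  [44,46): 2 bp
  [46,58): 12 bp
  [58,63): 5 bp
  [63,80): 17 bp
  [80,85): 5 bp
  [85,92): 7 bp
  [92,96): 4 bp
  [96,108): 12 bp
  [108,109): 1 bp
  [109,124): 15 bp
  [124,131): 7 bp
  [131,139): 8 bp
  [139,144): 5 bp
  [144,155): 11 bp
  [155,173): 18 bp
  [173,174): 1 bp
  [174,187): 13 bp

[1,1,2,2,4,5,5,5,5,7,7,7,8,8,10,11,12,12,12,13,15,17,18]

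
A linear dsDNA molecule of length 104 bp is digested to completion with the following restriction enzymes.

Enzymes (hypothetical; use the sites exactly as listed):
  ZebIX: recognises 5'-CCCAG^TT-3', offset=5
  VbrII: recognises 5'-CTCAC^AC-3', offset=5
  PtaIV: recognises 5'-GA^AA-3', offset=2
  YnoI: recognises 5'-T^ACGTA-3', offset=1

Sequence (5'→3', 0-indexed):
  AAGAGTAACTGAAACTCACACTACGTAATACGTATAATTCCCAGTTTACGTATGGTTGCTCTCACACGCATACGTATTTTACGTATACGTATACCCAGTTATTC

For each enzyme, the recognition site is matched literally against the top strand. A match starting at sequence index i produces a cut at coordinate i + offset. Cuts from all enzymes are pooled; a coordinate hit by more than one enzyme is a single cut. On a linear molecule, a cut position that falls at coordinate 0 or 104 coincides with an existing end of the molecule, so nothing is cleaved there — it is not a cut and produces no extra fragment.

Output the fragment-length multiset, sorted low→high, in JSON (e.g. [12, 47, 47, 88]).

[3,3,6,6,6,7,7,9,12,12,15,18]

Scan for sites:
  ZebIX (CCCAGTT, off=5): starts [39, 93] → cuts [44, 98]
  VbrII (CTCACAC, off=5): starts [14, 60] → cuts [19, 65]
  PtaIV (GAAA, off=2): starts [10] → cuts [12]
  YnoI (TACGTA, off=1): starts [21, 28, 46, 70, 79, 85] → cuts [22, 29, 47, 71, 80, 86]

Pooled cuts: [12, 19, 22, 29, 44, 47, 65, 71, 80, 86, 98]

Fragment lengths:
  [0,12): 12 bp
  [12,19): 7 bp
  [19,22): 3 bp
  [22,29): 7 bp
  [29,44): 15 bp
  [44,47): 3 bp
  [47,65): 18 bp
  [65,71): 6 bp
  [71,80): 9 bp
  [80,86): 6 bp
  [86,98): 12 bp
  [98,104): 6 bp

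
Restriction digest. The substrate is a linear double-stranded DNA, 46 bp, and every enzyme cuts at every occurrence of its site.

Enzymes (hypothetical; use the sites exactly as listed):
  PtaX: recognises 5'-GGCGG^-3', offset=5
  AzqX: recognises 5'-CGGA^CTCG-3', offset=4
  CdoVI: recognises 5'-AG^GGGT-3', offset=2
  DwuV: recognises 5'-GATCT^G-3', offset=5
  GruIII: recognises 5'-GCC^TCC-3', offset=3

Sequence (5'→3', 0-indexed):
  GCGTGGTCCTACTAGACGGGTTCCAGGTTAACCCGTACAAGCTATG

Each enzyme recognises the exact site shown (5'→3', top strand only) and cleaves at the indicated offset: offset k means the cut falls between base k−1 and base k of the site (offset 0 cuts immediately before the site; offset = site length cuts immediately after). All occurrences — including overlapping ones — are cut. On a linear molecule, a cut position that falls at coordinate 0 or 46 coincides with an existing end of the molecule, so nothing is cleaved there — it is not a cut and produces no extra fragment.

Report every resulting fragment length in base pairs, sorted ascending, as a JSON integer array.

[46]

Site scan:
  PtaX (GGCGG, off=5): no sites
  AzqX (CGGACTCG, off=4): no sites
  CdoVI (AGGGGT, off=2): no sites
  DwuV (GATCTG, off=5): no sites
  GruIII (GCCTCC, off=3): no sites

Pooled cuts: ∅

Fragment lengths:
  no cuts → one linear fragment of 46 bp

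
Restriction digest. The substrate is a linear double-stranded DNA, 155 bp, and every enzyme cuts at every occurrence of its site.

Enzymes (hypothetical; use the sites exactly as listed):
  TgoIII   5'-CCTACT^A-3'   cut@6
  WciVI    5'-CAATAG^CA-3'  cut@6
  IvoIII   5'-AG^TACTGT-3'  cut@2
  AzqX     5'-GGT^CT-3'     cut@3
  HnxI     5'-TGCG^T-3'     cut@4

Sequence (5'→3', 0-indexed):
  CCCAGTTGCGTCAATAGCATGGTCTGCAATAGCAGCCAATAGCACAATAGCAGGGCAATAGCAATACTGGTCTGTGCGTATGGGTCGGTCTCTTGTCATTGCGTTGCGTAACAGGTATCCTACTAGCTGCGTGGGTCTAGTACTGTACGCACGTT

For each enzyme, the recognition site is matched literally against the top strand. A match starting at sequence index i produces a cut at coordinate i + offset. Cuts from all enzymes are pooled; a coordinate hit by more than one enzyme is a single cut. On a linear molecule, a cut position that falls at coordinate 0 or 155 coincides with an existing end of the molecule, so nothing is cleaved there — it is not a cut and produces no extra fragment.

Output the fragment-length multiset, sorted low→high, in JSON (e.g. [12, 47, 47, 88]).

Scan for sites:
  TgoIII CCTACTA/6: at [118] ⇒ [124]
  WciVI CAATAGCA/6: at [11, 26, 36, 44, 55] ⇒ [17, 32, 42, 50, 61]
  IvoIII AGTACTGT/2: at [138] ⇒ [140]
  AzqX GGTCT/3: at [20, 68, 86, 133] ⇒ [23, 71, 89, 136]
  HnxI TGCGT/4: at [6, 74, 99, 104, 127] ⇒ [10, 78, 103, 108, 131]

All cut coordinates (distinct, sorted): [10, 17, 23, 32, 42, 50, 61, 71, 78, 89, 103, 108, 124, 131, 136, 140]

Fragments:
  [0,10): 10 bp
  [10,17): 7 bp
  [17,23): 6 bp
  [23,32): 9 bp
  [32,42): 10 bp
  [42,50): 8 bp
  [50,61): 11 bp
  [61,71): 10 bp
  [71,78): 7 bp
  [78,89): 11 bp
  [89,103): 14 bp
  [103,108): 5 bp
  [108,124): 16 bp
  [124,131): 7 bp
  [131,136): 5 bp
  [136,140): 4 bp
  [140,155): 15 bp

[4,5,5,6,7,7,7,8,9,10,10,10,11,11,14,15,16]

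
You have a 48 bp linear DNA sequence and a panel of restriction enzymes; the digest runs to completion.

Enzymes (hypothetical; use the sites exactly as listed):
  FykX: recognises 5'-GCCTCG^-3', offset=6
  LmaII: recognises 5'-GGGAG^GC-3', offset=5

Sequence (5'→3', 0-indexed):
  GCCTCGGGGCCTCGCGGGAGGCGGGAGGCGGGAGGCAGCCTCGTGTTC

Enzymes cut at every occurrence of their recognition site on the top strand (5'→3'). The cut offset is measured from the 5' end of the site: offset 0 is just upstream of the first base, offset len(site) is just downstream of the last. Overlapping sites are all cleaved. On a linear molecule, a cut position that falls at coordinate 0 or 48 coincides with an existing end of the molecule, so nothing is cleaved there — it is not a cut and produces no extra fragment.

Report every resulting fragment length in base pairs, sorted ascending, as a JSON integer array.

Site scan:
  FykX (GCCTCG, off=6): starts [0, 8, 37] → cuts [6, 14, 43]
  LmaII (GGGAGGC, off=5): starts [15, 22, 29] → cuts [20, 27, 34]

All cut coordinates (distinct, sorted): [6, 14, 20, 27, 34, 43]

Fragment lengths:
  [0,6): 6 bp
  [6,14): 8 bp
  [14,20): 6 bp
  [20,27): 7 bp
  [27,34): 7 bp
  [34,43): 9 bp
  [43,48): 5 bp

[5,6,6,7,7,8,9]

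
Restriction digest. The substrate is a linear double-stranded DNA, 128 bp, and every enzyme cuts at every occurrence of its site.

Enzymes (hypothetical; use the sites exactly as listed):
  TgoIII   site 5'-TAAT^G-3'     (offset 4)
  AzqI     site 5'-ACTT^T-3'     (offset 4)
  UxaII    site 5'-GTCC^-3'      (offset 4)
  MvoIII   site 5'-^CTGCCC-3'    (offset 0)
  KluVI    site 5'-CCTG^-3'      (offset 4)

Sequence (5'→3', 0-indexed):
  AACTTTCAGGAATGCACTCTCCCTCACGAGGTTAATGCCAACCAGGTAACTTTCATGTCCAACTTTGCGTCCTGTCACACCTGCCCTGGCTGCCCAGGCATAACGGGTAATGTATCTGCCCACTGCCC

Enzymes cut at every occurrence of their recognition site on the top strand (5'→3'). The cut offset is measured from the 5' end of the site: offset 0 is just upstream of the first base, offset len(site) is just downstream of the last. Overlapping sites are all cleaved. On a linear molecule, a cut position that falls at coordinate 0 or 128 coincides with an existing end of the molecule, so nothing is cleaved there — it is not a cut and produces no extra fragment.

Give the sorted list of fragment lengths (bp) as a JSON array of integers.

[1,2,3,4,5,5,5,6,6,7,7,8,16,22,31]

Site scan:
  TgoIII (TAATG, off=4): starts [32, 107] → cuts [36, 111]
  AzqI (ACTTT, off=4): starts [1, 48, 61] → cuts [5, 52, 65]
  UxaII (GTCC, off=4): starts [56, 68] → cuts [60, 72]
  MvoIII (CTGCCC, off=0): starts [80, 89, 115, 122] → cuts [80, 89, 115, 122]
  KluVI (CCTG, off=4): starts [70, 79, 84] → cuts [74, 83, 88]

All cut coordinates (distinct, sorted): [5, 36, 52, 60, 65, 72, 74, 80, 83, 88, 89, 111, 115, 122]

Fragment lengths:
  [0,5): 5 bp
  [5,36): 31 bp
  [36,52): 16 bp
  [52,60): 8 bp
  [60,65): 5 bp
  [65,72): 7 bp
  [72,74): 2 bp
  [74,80): 6 bp
  [80,83): 3 bp
  [83,88): 5 bp
  [88,89): 1 bp
  [89,111): 22 bp
  [111,115): 4 bp
  [115,122): 7 bp
  [122,128): 6 bp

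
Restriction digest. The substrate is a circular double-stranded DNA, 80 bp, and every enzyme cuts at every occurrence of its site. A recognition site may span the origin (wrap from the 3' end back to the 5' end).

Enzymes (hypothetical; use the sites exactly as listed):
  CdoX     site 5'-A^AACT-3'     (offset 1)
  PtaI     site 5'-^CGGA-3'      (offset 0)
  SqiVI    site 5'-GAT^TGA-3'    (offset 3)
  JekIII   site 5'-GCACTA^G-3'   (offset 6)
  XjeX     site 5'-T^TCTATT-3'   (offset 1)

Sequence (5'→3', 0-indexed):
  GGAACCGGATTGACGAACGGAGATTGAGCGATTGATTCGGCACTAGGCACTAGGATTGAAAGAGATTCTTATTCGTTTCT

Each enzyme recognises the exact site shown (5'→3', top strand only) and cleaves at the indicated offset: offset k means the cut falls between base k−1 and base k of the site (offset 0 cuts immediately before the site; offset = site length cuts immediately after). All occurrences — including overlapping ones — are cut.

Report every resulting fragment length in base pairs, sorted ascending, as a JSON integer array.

Per-enzyme occurrences:
  CdoX (AAACT, off=1): no sites
  PtaI CGGA/0: at [5, 17] ⇒ [5, 17]
  SqiVI GATTGA/3: at [7, 21, 29, 53] ⇒ [10, 24, 32, 56]
  JekIII GCACTAG/6: at [39, 46] ⇒ [45, 52]
  XjeX (TTCTATT, off=1): no sites

Pooled cuts: [5, 10, 17, 24, 32, 45, 52, 56]

Fragments:
  5→10: 5 bp
  10→17: 7 bp
  17→24: 7 bp
  24→32: 8 bp
  32→45: 13 bp
  45→52: 7 bp
  52→56: 4 bp
  56→5 (wrap): 80-56+5 = 29 bp

[4,5,7,7,7,8,13,29]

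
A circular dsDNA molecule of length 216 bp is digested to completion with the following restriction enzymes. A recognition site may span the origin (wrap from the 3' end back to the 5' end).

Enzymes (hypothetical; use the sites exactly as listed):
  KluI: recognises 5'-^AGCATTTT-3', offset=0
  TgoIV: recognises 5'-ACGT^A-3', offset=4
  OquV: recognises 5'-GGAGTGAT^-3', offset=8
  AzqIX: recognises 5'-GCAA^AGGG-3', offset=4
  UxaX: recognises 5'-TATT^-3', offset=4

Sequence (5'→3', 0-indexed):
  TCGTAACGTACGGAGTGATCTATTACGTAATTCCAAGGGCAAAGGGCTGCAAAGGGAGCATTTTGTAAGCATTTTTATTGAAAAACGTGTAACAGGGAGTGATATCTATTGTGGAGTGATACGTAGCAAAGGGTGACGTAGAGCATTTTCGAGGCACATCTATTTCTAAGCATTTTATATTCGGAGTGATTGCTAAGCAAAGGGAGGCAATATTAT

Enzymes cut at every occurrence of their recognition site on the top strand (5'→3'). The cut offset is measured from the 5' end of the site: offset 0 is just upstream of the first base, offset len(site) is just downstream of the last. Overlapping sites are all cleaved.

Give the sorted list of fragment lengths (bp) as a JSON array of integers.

[2,3,4,4,4,4,5,5,7,8,9,10,10,10,10,10,11,12,13,14,14,23,24]

Per-enzyme occurrences:
  KluI AGCATTTT/0: at [56, 67, 141, 168] ⇒ [56, 67, 141, 168]
  TgoIV ACGTA/4: at [5, 24, 120, 135] ⇒ [9, 28, 124, 139]
  OquV GGAGTGAT/8: at [11, 95, 112, 182] ⇒ [19, 103, 120, 190]
  AzqIX GCAAAGGG/4: at [38, 48, 125, 196] ⇒ [42, 52, 129, 200]
  UxaX TATT/4: at [20, 75, 106, 160, 177, 210, 213] ⇒ [1, 24, 79, 110, 164, 181, 214]

All cut coordinates (distinct, sorted): [1, 9, 19, 24, 28, 42, 52, 56, 67, 79, 103, 110, 120, 124, 129, 139, 141, 164, 168, 181, 190, 200, 214]

Fragment lengths:
  1→9: 8 bp
  9→19: 10 bp
  19→24: 5 bp
  24→28: 4 bp
  28→42: 14 bp
  42→52: 10 bp
  52→56: 4 bp
  56→67: 11 bp
  67→79: 12 bp
  79→103: 24 bp
  103→110: 7 bp
  110→120: 10 bp
  120→124: 4 bp
  124→129: 5 bp
  129→139: 10 bp
  139→141: 2 bp
  141→164: 23 bp
  164→168: 4 bp
  168→181: 13 bp
  181→190: 9 bp
  190→200: 10 bp
  200→214: 14 bp
  214→1 (wrap): 216-214+1 = 3 bp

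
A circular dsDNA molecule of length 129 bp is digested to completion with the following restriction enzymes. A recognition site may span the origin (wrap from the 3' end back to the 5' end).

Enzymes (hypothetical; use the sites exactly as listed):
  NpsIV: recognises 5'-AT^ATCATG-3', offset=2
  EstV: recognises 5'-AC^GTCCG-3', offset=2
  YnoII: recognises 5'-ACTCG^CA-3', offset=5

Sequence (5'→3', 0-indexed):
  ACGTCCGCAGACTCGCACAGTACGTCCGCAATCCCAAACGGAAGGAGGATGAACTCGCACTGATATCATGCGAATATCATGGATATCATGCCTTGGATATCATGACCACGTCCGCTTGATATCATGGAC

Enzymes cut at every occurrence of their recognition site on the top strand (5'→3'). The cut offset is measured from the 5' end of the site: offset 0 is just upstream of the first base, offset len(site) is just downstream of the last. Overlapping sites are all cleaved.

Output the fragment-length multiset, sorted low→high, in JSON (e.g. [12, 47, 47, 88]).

[7,8,9,11,11,11,11,13,14,34]

Site scan:
  NpsIV ATATCATG/2: at [62, 73, 82, 96, 118] ⇒ [64, 75, 84, 98, 120]
  EstV ACGTCCG/2: at [0, 21, 107] ⇒ [2, 23, 109]
  YnoII ACTCGCA/5: at [10, 52] ⇒ [15, 57]

All cut coordinates (distinct, sorted): [2, 15, 23, 57, 64, 75, 84, 98, 109, 120]

Fragment lengths:
  2→15: 13 bp
  15→23: 8 bp
  23→57: 34 bp
  57→64: 7 bp
  64→75: 11 bp
  75→84: 9 bp
  84→98: 14 bp
  98→109: 11 bp
  109→120: 11 bp
  120→2 (wrap): 129-120+2 = 11 bp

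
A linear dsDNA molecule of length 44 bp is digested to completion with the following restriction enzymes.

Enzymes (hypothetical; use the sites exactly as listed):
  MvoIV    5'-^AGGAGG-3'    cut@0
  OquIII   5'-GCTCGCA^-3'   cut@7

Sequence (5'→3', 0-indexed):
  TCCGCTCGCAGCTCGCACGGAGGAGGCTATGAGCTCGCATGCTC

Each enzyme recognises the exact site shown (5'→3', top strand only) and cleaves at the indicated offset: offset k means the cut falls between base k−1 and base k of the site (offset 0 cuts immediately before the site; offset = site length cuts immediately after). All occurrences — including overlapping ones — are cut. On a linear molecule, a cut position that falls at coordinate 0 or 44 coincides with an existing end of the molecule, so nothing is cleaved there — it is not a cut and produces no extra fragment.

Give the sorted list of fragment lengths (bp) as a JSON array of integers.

[3,5,7,10,19]

Per-enzyme occurrences:
  MvoIV (AGGAGG, off=0): starts [20] → cuts [20]
  OquIII (GCTCGCA, off=7): starts [3, 10, 32] → cuts [10, 17, 39]

Pooled cuts: [10, 17, 20, 39]

Fragments:
  [0,10): 10 bp
  [10,17): 7 bp
  [17,20): 3 bp
  [20,39): 19 bp
  [39,44): 5 bp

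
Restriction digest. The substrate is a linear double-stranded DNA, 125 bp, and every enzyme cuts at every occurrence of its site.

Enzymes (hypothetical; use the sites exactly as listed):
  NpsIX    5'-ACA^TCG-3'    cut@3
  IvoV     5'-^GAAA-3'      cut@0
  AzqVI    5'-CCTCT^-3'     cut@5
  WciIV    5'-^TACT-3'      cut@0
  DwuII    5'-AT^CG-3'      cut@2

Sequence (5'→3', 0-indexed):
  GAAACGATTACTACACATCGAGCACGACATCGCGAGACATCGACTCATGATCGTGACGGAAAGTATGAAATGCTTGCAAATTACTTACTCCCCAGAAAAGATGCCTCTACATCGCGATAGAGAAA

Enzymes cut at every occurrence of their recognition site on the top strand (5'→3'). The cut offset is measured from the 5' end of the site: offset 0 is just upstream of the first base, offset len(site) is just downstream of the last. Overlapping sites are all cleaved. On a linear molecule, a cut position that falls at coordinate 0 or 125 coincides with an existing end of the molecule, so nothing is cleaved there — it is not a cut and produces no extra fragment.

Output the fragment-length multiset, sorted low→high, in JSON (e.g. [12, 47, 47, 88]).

[1,1,1,1,3,4,4,7,8,8,9,9,9,9,11,11,14,15]

Scan for sites:
  NpsIX (ACATCG, off=3): starts [14, 26, 36, 108] → cuts [17, 29, 39, 111]
  IvoV (GAAA, off=0): starts [0, 58, 66, 94, 121] → cuts [58, 66, 94, 121] (position 0 is a terminus of the linear molecule — no cut)
  AzqVI (CCTCT, off=5): starts [103] → cuts [108]
  WciIV (TACT, off=0): starts [8, 81, 85] → cuts [8, 81, 85]
  DwuII (ATCG, off=2): starts [16, 28, 38, 49, 110] → cuts [18, 30, 40, 51, 112]

Pooled cuts: [8, 17, 18, 29, 30, 39, 40, 51, 58, 66, 81, 85, 94, 108, 111, 112, 121]

Fragments:
  [0,8): 8 bp
  [8,17): 9 bp
  [17,18): 1 bp
  [18,29): 11 bp
  [29,30): 1 bp
  [30,39): 9 bp
  [39,40): 1 bp
  [40,51): 11 bp
  [51,58): 7 bp
  [58,66): 8 bp
  [66,81): 15 bp
  [81,85): 4 bp
  [85,94): 9 bp
  [94,108): 14 bp
  [108,111): 3 bp
  [111,112): 1 bp
  [112,121): 9 bp
  [121,125): 4 bp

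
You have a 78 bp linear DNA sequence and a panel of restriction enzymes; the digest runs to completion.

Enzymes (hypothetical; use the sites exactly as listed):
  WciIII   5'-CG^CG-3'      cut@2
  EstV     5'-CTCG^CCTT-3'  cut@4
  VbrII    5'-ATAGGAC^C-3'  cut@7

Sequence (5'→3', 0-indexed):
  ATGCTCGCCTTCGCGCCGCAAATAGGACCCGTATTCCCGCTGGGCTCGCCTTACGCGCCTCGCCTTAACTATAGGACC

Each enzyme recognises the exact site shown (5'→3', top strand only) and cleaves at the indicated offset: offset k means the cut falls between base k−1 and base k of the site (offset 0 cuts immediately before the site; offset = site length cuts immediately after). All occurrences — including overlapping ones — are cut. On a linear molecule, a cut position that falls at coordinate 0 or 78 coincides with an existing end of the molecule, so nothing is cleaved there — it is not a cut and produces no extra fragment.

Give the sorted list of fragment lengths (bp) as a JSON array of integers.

[1,6,7,7,7,15,15,20]

Site scan:
  WciIII (CGCG, off=2): starts [11, 53] → cuts [13, 55]
  EstV (CTCGCCTT, off=4): starts [3, 44, 58] → cuts [7, 48, 62]
  VbrII (ATAGGACC, off=7): starts [21, 70] → cuts [28, 77]

Pooled cuts: [7, 13, 28, 48, 55, 62, 77]

Fragment lengths:
  [0,7): 7 bp
  [7,13): 6 bp
  [13,28): 15 bp
  [28,48): 20 bp
  [48,55): 7 bp
  [55,62): 7 bp
  [62,77): 15 bp
  [77,78): 1 bp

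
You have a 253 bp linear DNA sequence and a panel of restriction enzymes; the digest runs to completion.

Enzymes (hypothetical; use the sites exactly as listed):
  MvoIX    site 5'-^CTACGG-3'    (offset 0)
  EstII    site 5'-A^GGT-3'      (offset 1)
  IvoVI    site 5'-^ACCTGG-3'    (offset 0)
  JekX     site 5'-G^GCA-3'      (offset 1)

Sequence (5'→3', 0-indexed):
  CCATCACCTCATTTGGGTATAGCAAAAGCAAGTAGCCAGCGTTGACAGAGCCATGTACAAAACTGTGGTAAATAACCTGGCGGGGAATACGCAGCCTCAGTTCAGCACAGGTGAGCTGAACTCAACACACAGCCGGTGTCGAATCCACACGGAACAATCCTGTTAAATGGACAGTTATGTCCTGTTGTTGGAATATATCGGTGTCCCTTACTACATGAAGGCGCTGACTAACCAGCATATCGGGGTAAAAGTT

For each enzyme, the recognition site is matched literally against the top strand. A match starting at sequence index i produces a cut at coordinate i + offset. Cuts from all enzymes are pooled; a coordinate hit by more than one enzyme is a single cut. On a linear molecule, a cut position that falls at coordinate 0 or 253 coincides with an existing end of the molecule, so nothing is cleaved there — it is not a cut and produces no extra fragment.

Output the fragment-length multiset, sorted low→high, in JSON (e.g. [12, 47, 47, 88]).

Site scan:
  MvoIX (CTACGG, off=0): no sites
  EstII (AGGT, off=1): starts [108] → cuts [109]
  IvoVI (ACCTGG, off=0): starts [74] → cuts [74]
  JekX (GGCA, off=1): no sites

Pooled cuts: [74, 109]

Fragment lengths:
  [0,74): 74 bp
  [74,109): 35 bp
  [109,253): 144 bp

[35,74,144]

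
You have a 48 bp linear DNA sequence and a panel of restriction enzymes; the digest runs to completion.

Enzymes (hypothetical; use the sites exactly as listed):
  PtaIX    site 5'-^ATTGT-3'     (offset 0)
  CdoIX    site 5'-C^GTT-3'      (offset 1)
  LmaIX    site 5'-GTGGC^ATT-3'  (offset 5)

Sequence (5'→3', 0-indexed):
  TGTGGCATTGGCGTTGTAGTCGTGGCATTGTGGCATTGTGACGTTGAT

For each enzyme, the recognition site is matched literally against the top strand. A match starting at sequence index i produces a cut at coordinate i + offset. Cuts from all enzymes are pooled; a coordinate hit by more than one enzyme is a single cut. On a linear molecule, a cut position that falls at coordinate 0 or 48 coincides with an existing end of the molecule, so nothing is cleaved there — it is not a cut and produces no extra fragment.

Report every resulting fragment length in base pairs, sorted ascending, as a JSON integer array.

[6,6,6,8,8,14]

Scan for sites:
  PtaIX (ATTGT, off=0): starts [26, 34] → cuts [26, 34]
  CdoIX (CGTT, off=1): starts [11, 41] → cuts [12, 42]
  LmaIX (GTGGCATT, off=5): starts [1, 21, 29] → cuts [6, 26, 34]

Pooled cuts: [6, 12, 26, 34, 42]

Fragments:
  [0,6): 6 bp
  [6,12): 6 bp
  [12,26): 14 bp
  [26,34): 8 bp
  [34,42): 8 bp
  [42,48): 6 bp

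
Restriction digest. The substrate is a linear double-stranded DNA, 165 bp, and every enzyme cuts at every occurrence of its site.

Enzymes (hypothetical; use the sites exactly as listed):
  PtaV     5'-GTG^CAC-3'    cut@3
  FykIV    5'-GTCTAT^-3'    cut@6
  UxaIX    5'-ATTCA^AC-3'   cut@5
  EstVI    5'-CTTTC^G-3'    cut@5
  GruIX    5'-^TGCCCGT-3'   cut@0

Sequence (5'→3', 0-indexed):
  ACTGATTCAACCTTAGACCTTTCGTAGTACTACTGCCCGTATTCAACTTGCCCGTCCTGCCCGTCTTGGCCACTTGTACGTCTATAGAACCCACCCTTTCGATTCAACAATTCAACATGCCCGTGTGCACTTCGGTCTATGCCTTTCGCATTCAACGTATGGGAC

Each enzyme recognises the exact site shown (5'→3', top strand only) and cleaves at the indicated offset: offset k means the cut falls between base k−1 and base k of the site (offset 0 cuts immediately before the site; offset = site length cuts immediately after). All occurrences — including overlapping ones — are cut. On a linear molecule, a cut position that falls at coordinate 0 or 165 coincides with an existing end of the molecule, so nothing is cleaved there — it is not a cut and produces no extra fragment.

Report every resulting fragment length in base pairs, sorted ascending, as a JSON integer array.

Scan for sites:
  PtaV GTGCAC/3: at [124] ⇒ [127]
  FykIV GTCTAT/6: at [79, 134] ⇒ [85, 140]
  UxaIX ATTCAAC/5: at [4, 40, 101, 109, 149] ⇒ [9, 45, 106, 114, 154]
  EstVI CTTTCG/5: at [18, 95, 142] ⇒ [23, 100, 147]
  GruIX TGCCCGT/0: at [33, 48, 57, 117] ⇒ [33, 48, 57, 117]

Pooled cuts: [9, 23, 33, 45, 48, 57, 85, 100, 106, 114, 117, 127, 140, 147, 154]

Fragments:
  [0,9): 9 bp
  [9,23): 14 bp
  [23,33): 10 bp
  [33,45): 12 bp
  [45,48): 3 bp
  [48,57): 9 bp
  [57,85): 28 bp
  [85,100): 15 bp
  [100,106): 6 bp
  [106,114): 8 bp
  [114,117): 3 bp
  [117,127): 10 bp
  [127,140): 13 bp
  [140,147): 7 bp
  [147,154): 7 bp
  [154,165): 11 bp

[3,3,6,7,7,8,9,9,10,10,11,12,13,14,15,28]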